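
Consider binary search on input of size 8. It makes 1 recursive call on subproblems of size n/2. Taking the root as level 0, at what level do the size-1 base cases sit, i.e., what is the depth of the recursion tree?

For divide and conquer with division factor 2:

Problem sizes at each level:
Level 0: 8
Level 1: 4
Level 2: 2
Level 3: 1

The root is level 0 and the size-1 base case is level 3 (the tree spans levels 0 through 3, i.e. 4 levels counting the root), so the depth is the number of divisions: log_2(8) = 3

The recursion tree depth is log_2(8) = 3. At each level, the problem size is divided by 2, so it takes 3 divisions to reduce to a base case of size 1. The algorithm makes 1 recursive call at each level.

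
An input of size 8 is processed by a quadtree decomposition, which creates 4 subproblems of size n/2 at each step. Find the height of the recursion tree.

For divide and conquer with division factor 2:

Problem sizes at each level:
Level 0: 8
Level 1: 4
Level 2: 2
Level 3: 1

The root is level 0 and the size-1 base case is level 3 (the tree spans levels 0 through 3, i.e. 4 levels counting the root), so the depth is the number of divisions: log_2(8) = 3

The recursion tree depth is log_2(8) = 3. At each level, the problem size is divided by 2, so it takes 3 divisions to reduce to a base case of size 1. The algorithm makes 4 recursive calls at each level.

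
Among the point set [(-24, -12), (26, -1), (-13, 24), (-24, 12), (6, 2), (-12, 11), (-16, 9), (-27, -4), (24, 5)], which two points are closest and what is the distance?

Computing all pairwise distances among 9 points:

d((-24, -12), (26, -1)) = 51.1957
d((-24, -12), (-13, 24)) = 37.6431
d((-24, -12), (-24, 12)) = 24.0
d((-24, -12), (6, 2)) = 33.1059
d((-24, -12), (-12, 11)) = 25.9422
d((-24, -12), (-16, 9)) = 22.4722
d((-24, -12), (-27, -4)) = 8.544
d((-24, -12), (24, 5)) = 50.9215
d((26, -1), (-13, 24)) = 46.3249
d((26, -1), (-24, 12)) = 51.6624
d((26, -1), (6, 2)) = 20.2237
d((26, -1), (-12, 11)) = 39.8497
d((26, -1), (-16, 9)) = 43.1741
d((26, -1), (-27, -4)) = 53.0848
d((26, -1), (24, 5)) = 6.3246
d((-13, 24), (-24, 12)) = 16.2788
d((-13, 24), (6, 2)) = 29.0689
d((-13, 24), (-12, 11)) = 13.0384
d((-13, 24), (-16, 9)) = 15.2971
d((-13, 24), (-27, -4)) = 31.305
d((-13, 24), (24, 5)) = 41.5933
d((-24, 12), (6, 2)) = 31.6228
d((-24, 12), (-12, 11)) = 12.0416
d((-24, 12), (-16, 9)) = 8.544
d((-24, 12), (-27, -4)) = 16.2788
d((-24, 12), (24, 5)) = 48.5077
d((6, 2), (-12, 11)) = 20.1246
d((6, 2), (-16, 9)) = 23.0868
d((6, 2), (-27, -4)) = 33.541
d((6, 2), (24, 5)) = 18.2483
d((-12, 11), (-16, 9)) = 4.4721 <-- minimum
d((-12, 11), (-27, -4)) = 21.2132
d((-12, 11), (24, 5)) = 36.4966
d((-16, 9), (-27, -4)) = 17.0294
d((-16, 9), (24, 5)) = 40.1995
d((-27, -4), (24, 5)) = 51.788

Closest pair: (-12, 11) and (-16, 9) with distance 4.4721

The closest pair is (-12, 11) and (-16, 9) with Euclidean distance 4.4721. For 9 points, brute-force pairwise comparison is shown above. For large n, the divide-and-conquer algorithm (sort by x, recurse on halves, check the dividing strip) achieves O(n log n).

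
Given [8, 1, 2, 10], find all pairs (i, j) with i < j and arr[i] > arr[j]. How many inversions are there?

Finding inversions in [8, 1, 2, 10]:

(0, 1): arr[0]=8 > arr[1]=1
(0, 2): arr[0]=8 > arr[2]=2

Total inversions: 2

The array has 2 inversion(s): (0,1), (0,2). Each pair (i,j) satisfies i < j and arr[i] > arr[j].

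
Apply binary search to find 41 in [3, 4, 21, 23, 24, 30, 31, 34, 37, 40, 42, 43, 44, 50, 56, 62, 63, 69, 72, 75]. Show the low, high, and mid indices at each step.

Binary search for 41 in [3, 4, 21, 23, 24, 30, 31, 34, 37, 40, 42, 43, 44, 50, 56, 62, 63, 69, 72, 75]:

lo=0, hi=19, mid=9, arr[mid]=40 -> 40 < 41, search right half
lo=10, hi=19, mid=14, arr[mid]=56 -> 56 > 41, search left half
lo=10, hi=13, mid=11, arr[mid]=43 -> 43 > 41, search left half
lo=10, hi=10, mid=10, arr[mid]=42 -> 42 > 41, search left half
lo=10 > hi=9, target 41 not found

Binary search determines that 41 is not in the array after 4 comparisons. The search space was exhausted without finding the target.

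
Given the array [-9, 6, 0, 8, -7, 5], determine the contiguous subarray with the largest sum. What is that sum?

Using Kadane's algorithm on [-9, 6, 0, 8, -7, 5]:

Scanning through the array:
Position 1 (value 6): max_ending_here = 6, max_so_far = 6
Position 2 (value 0): max_ending_here = 6, max_so_far = 6
Position 3 (value 8): max_ending_here = 14, max_so_far = 14
Position 4 (value -7): max_ending_here = 7, max_so_far = 14
Position 5 (value 5): max_ending_here = 12, max_so_far = 14

Maximum subarray: [6, 0, 8]
Maximum sum: 14

The maximum subarray is [6, 0, 8] with sum 14. This subarray runs from index 1 to index 3.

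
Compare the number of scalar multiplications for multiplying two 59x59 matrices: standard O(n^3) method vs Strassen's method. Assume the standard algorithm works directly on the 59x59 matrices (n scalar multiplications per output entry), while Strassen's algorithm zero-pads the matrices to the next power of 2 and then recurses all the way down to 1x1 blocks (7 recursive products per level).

Matrix multiplication for 59x59 matrices:

Strassen's algorithm requires power-of-2 dimensions. Pad 59x59 to 64x64 (next power of 2).

Standard algorithm: 59^3 = 205379 multiplications
Strassen's algorithm: 7^(log2(64)) = 7^6 = 117649 multiplications
Savings: 205379 - 117649 = 87730 multiplications

Standard: 205379 multiplications (59^3). Strassen: 117649 multiplications (7^6, after padding to 64x64). Strassen reduces 8 recursive multiplications to 7 at each level.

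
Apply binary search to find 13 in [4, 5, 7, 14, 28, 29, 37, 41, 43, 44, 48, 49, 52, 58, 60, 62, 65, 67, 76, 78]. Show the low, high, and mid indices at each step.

Binary search for 13 in [4, 5, 7, 14, 28, 29, 37, 41, 43, 44, 48, 49, 52, 58, 60, 62, 65, 67, 76, 78]:

lo=0, hi=19, mid=9, arr[mid]=44 -> 44 > 13, search left half
lo=0, hi=8, mid=4, arr[mid]=28 -> 28 > 13, search left half
lo=0, hi=3, mid=1, arr[mid]=5 -> 5 < 13, search right half
lo=2, hi=3, mid=2, arr[mid]=7 -> 7 < 13, search right half
lo=3, hi=3, mid=3, arr[mid]=14 -> 14 > 13, search left half
lo=3 > hi=2, target 13 not found

Binary search determines that 13 is not in the array after 5 comparisons. The search space was exhausted without finding the target.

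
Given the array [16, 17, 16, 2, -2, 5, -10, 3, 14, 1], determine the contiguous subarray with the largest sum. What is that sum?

Using Kadane's algorithm on [16, 17, 16, 2, -2, 5, -10, 3, 14, 1]:

Scanning through the array:
Position 1 (value 17): max_ending_here = 33, max_so_far = 33
Position 2 (value 16): max_ending_here = 49, max_so_far = 49
Position 3 (value 2): max_ending_here = 51, max_so_far = 51
Position 4 (value -2): max_ending_here = 49, max_so_far = 51
Position 5 (value 5): max_ending_here = 54, max_so_far = 54
Position 6 (value -10): max_ending_here = 44, max_so_far = 54
Position 7 (value 3): max_ending_here = 47, max_so_far = 54
Position 8 (value 14): max_ending_here = 61, max_so_far = 61
Position 9 (value 1): max_ending_here = 62, max_so_far = 62

Maximum subarray: [16, 17, 16, 2, -2, 5, -10, 3, 14, 1]
Maximum sum: 62

The maximum subarray is [16, 17, 16, 2, -2, 5, -10, 3, 14, 1] with sum 62. This subarray runs from index 0 to index 9.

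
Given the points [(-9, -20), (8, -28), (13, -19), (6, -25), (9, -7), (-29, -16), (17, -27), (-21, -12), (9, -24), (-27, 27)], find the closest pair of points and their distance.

Computing all pairwise distances among 10 points:

d((-9, -20), (8, -28)) = 18.7883
d((-9, -20), (13, -19)) = 22.0227
d((-9, -20), (6, -25)) = 15.8114
d((-9, -20), (9, -7)) = 22.2036
d((-9, -20), (-29, -16)) = 20.3961
d((-9, -20), (17, -27)) = 26.9258
d((-9, -20), (-21, -12)) = 14.4222
d((-9, -20), (9, -24)) = 18.4391
d((-9, -20), (-27, 27)) = 50.3289
d((8, -28), (13, -19)) = 10.2956
d((8, -28), (6, -25)) = 3.6056
d((8, -28), (9, -7)) = 21.0238
d((8, -28), (-29, -16)) = 38.8973
d((8, -28), (17, -27)) = 9.0554
d((8, -28), (-21, -12)) = 33.121
d((8, -28), (9, -24)) = 4.1231
d((8, -28), (-27, 27)) = 65.192
d((13, -19), (6, -25)) = 9.2195
d((13, -19), (9, -7)) = 12.6491
d((13, -19), (-29, -16)) = 42.107
d((13, -19), (17, -27)) = 8.9443
d((13, -19), (-21, -12)) = 34.7131
d((13, -19), (9, -24)) = 6.4031
d((13, -19), (-27, 27)) = 60.959
d((6, -25), (9, -7)) = 18.2483
d((6, -25), (-29, -16)) = 36.1386
d((6, -25), (17, -27)) = 11.1803
d((6, -25), (-21, -12)) = 29.9666
d((6, -25), (9, -24)) = 3.1623 <-- minimum
d((6, -25), (-27, 27)) = 61.5873
d((9, -7), (-29, -16)) = 39.0512
d((9, -7), (17, -27)) = 21.5407
d((9, -7), (-21, -12)) = 30.4138
d((9, -7), (9, -24)) = 17.0
d((9, -7), (-27, 27)) = 49.5177
d((-29, -16), (17, -27)) = 47.2969
d((-29, -16), (-21, -12)) = 8.9443
d((-29, -16), (9, -24)) = 38.833
d((-29, -16), (-27, 27)) = 43.0465
d((17, -27), (-21, -12)) = 40.8534
d((17, -27), (9, -24)) = 8.544
d((17, -27), (-27, 27)) = 69.6563
d((-21, -12), (9, -24)) = 32.311
d((-21, -12), (-27, 27)) = 39.4588
d((9, -24), (-27, 27)) = 62.426

Closest pair: (6, -25) and (9, -24) with distance 3.1623

The closest pair is (6, -25) and (9, -24) with Euclidean distance 3.1623. For 10 points, brute-force pairwise comparison is shown above. For large n, the divide-and-conquer algorithm (sort by x, recurse on halves, check the dividing strip) achieves O(n log n).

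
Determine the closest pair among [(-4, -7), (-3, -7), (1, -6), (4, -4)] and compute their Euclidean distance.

Computing all pairwise distances among 4 points:

d((-4, -7), (-3, -7)) = 1.0 <-- minimum
d((-4, -7), (1, -6)) = 5.099
d((-4, -7), (4, -4)) = 8.544
d((-3, -7), (1, -6)) = 4.1231
d((-3, -7), (4, -4)) = 7.6158
d((1, -6), (4, -4)) = 3.6056

Closest pair: (-4, -7) and (-3, -7) with distance 1.0

The closest pair is (-4, -7) and (-3, -7) with Euclidean distance 1.0. For 4 points, brute-force pairwise comparison is shown above. For large n, the divide-and-conquer algorithm (sort by x, recurse on halves, check the dividing strip) achieves O(n log n).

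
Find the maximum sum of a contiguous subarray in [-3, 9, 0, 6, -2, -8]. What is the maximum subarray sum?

Using Kadane's algorithm on [-3, 9, 0, 6, -2, -8]:

Scanning through the array:
Position 1 (value 9): max_ending_here = 9, max_so_far = 9
Position 2 (value 0): max_ending_here = 9, max_so_far = 9
Position 3 (value 6): max_ending_here = 15, max_so_far = 15
Position 4 (value -2): max_ending_here = 13, max_so_far = 15
Position 5 (value -8): max_ending_here = 5, max_so_far = 15

Maximum subarray: [9, 0, 6]
Maximum sum: 15

The maximum subarray is [9, 0, 6] with sum 15. This subarray runs from index 1 to index 3.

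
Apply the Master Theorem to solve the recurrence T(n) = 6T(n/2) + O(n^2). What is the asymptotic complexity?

Master Theorem for T(n) = 6T(n/2) + O(n^2):

a = 6, b = 2, c = 2
log_b(a) = log_2(6) = 2.5850

Case 1: c = 2 < log_2(6) = 2.5850
T(n) = O(n^(log_2 6))

For T(n) = 6T(n/2) + O(n^2): log_2(6) = 2.5850. This is Case 1 of the Master Theorem (c < log_b(a), work dominated by leaves), giving O(n^(log_2 6)).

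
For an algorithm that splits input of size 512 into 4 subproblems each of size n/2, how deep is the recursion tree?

For divide and conquer with division factor 2:

Problem sizes at each level:
Level 0: 512
Level 1: 256
Level 2: 128
Level 3: 64
Level 4: 32
Level 5: 16
Level 6: 8
Level 7: 4
Level 8: 2
Level 9: 1

The root is level 0 and the size-1 base case is level 9 (the tree spans levels 0 through 9, i.e. 10 levels counting the root), so the depth is the number of divisions: log_2(512) = 9

The recursion tree depth is log_2(512) = 9. At each level, the problem size is divided by 2, so it takes 9 divisions to reduce to a base case of size 1. The algorithm makes 4 recursive calls at each level.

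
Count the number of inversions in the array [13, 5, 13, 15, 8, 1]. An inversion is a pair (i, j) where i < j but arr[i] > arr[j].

Finding inversions in [13, 5, 13, 15, 8, 1]:

(0, 1): arr[0]=13 > arr[1]=5
(0, 4): arr[0]=13 > arr[4]=8
(0, 5): arr[0]=13 > arr[5]=1
(1, 5): arr[1]=5 > arr[5]=1
(2, 4): arr[2]=13 > arr[4]=8
(2, 5): arr[2]=13 > arr[5]=1
(3, 4): arr[3]=15 > arr[4]=8
(3, 5): arr[3]=15 > arr[5]=1
(4, 5): arr[4]=8 > arr[5]=1

Total inversions: 9

The array has 9 inversion(s): (0,1), (0,4), (0,5), (1,5), (2,4), (2,5), (3,4), (3,5), (4,5). Each pair (i,j) satisfies i < j and arr[i] > arr[j].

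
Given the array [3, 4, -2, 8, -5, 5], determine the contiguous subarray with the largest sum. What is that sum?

Using Kadane's algorithm on [3, 4, -2, 8, -5, 5]:

Scanning through the array:
Position 1 (value 4): max_ending_here = 7, max_so_far = 7
Position 2 (value -2): max_ending_here = 5, max_so_far = 7
Position 3 (value 8): max_ending_here = 13, max_so_far = 13
Position 4 (value -5): max_ending_here = 8, max_so_far = 13
Position 5 (value 5): max_ending_here = 13, max_so_far = 13

Maximum subarray: [3, 4, -2, 8]
Maximum sum: 13

The maximum subarray is [3, 4, -2, 8] with sum 13. This subarray runs from index 0 to index 3.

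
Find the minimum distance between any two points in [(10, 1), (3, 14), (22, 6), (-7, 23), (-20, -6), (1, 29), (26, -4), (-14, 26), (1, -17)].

Computing all pairwise distances among 9 points:

d((10, 1), (3, 14)) = 14.7648
d((10, 1), (22, 6)) = 13.0
d((10, 1), (-7, 23)) = 27.8029
d((10, 1), (-20, -6)) = 30.8058
d((10, 1), (1, 29)) = 29.4109
d((10, 1), (26, -4)) = 16.7631
d((10, 1), (-14, 26)) = 34.6554
d((10, 1), (1, -17)) = 20.1246
d((3, 14), (22, 6)) = 20.6155
d((3, 14), (-7, 23)) = 13.4536
d((3, 14), (-20, -6)) = 30.4795
d((3, 14), (1, 29)) = 15.1327
d((3, 14), (26, -4)) = 29.2062
d((3, 14), (-14, 26)) = 20.8087
d((3, 14), (1, -17)) = 31.0644
d((22, 6), (-7, 23)) = 33.6155
d((22, 6), (-20, -6)) = 43.6807
d((22, 6), (1, 29)) = 31.1448
d((22, 6), (26, -4)) = 10.7703
d((22, 6), (-14, 26)) = 41.1825
d((22, 6), (1, -17)) = 31.1448
d((-7, 23), (-20, -6)) = 31.7805
d((-7, 23), (1, 29)) = 10.0
d((-7, 23), (26, -4)) = 42.638
d((-7, 23), (-14, 26)) = 7.6158 <-- minimum
d((-7, 23), (1, -17)) = 40.7922
d((-20, -6), (1, 29)) = 40.8167
d((-20, -6), (26, -4)) = 46.0435
d((-20, -6), (-14, 26)) = 32.5576
d((-20, -6), (1, -17)) = 23.7065
d((1, 29), (26, -4)) = 41.4005
d((1, 29), (-14, 26)) = 15.2971
d((1, 29), (1, -17)) = 46.0
d((26, -4), (-14, 26)) = 50.0
d((26, -4), (1, -17)) = 28.178
d((-14, 26), (1, -17)) = 45.5412

Closest pair: (-7, 23) and (-14, 26) with distance 7.6158

The closest pair is (-7, 23) and (-14, 26) with Euclidean distance 7.6158. For 9 points, brute-force pairwise comparison is shown above. For large n, the divide-and-conquer algorithm (sort by x, recurse on halves, check the dividing strip) achieves O(n log n).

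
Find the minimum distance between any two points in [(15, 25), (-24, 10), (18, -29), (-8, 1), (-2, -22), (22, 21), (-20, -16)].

Computing all pairwise distances among 7 points:

d((15, 25), (-24, 10)) = 41.7852
d((15, 25), (18, -29)) = 54.0833
d((15, 25), (-8, 1)) = 33.2415
d((15, 25), (-2, -22)) = 49.98
d((15, 25), (22, 21)) = 8.0623 <-- minimum
d((15, 25), (-20, -16)) = 53.9073
d((-24, 10), (18, -29)) = 57.3149
d((-24, 10), (-8, 1)) = 18.3576
d((-24, 10), (-2, -22)) = 38.833
d((-24, 10), (22, 21)) = 47.2969
d((-24, 10), (-20, -16)) = 26.3059
d((18, -29), (-8, 1)) = 39.6989
d((18, -29), (-2, -22)) = 21.1896
d((18, -29), (22, 21)) = 50.1597
d((18, -29), (-20, -16)) = 40.1622
d((-8, 1), (-2, -22)) = 23.7697
d((-8, 1), (22, 21)) = 36.0555
d((-8, 1), (-20, -16)) = 20.8087
d((-2, -22), (22, 21)) = 49.2443
d((-2, -22), (-20, -16)) = 18.9737
d((22, 21), (-20, -16)) = 55.9732

Closest pair: (15, 25) and (22, 21) with distance 8.0623

The closest pair is (15, 25) and (22, 21) with Euclidean distance 8.0623. For 7 points, brute-force pairwise comparison is shown above. For large n, the divide-and-conquer algorithm (sort by x, recurse on halves, check the dividing strip) achieves O(n log n).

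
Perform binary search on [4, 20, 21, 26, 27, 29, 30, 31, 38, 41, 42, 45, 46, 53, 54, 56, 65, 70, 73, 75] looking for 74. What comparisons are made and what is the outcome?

Binary search for 74 in [4, 20, 21, 26, 27, 29, 30, 31, 38, 41, 42, 45, 46, 53, 54, 56, 65, 70, 73, 75]:

lo=0, hi=19, mid=9, arr[mid]=41 -> 41 < 74, search right half
lo=10, hi=19, mid=14, arr[mid]=54 -> 54 < 74, search right half
lo=15, hi=19, mid=17, arr[mid]=70 -> 70 < 74, search right half
lo=18, hi=19, mid=18, arr[mid]=73 -> 73 < 74, search right half
lo=19, hi=19, mid=19, arr[mid]=75 -> 75 > 74, search left half
lo=19 > hi=18, target 74 not found

Binary search determines that 74 is not in the array after 5 comparisons. The search space was exhausted without finding the target.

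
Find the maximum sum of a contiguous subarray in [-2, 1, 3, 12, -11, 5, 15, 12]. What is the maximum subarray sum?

Using Kadane's algorithm on [-2, 1, 3, 12, -11, 5, 15, 12]:

Scanning through the array:
Position 1 (value 1): max_ending_here = 1, max_so_far = 1
Position 2 (value 3): max_ending_here = 4, max_so_far = 4
Position 3 (value 12): max_ending_here = 16, max_so_far = 16
Position 4 (value -11): max_ending_here = 5, max_so_far = 16
Position 5 (value 5): max_ending_here = 10, max_so_far = 16
Position 6 (value 15): max_ending_here = 25, max_so_far = 25
Position 7 (value 12): max_ending_here = 37, max_so_far = 37

Maximum subarray: [1, 3, 12, -11, 5, 15, 12]
Maximum sum: 37

The maximum subarray is [1, 3, 12, -11, 5, 15, 12] with sum 37. This subarray runs from index 1 to index 7.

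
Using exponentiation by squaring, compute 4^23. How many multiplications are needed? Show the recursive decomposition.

Computing 4^23 by squaring (build up from 4^1; each line after the first costs one multiplication):

4^1 = 4
4^2 = (4^1)^2 = 4^2 = 16
4^4 = (4^2)^2 = 16^2 = 256
4^5 = 4 * 4^4 = 4 * 256 = 1024
4^10 = (4^5)^2 = 1024^2 = 1048576
4^11 = 4 * 4^10 = 4 * 1048576 = 4194304
4^22 = (4^11)^2 = 4194304^2 = 17592186044416
4^23 = 4 * 4^22 = 4 * 17592186044416 = 70368744177664

Result: 70368744177664
Multiplications needed: 7 (7 lines after 4^1)

4^23 = 70368744177664. Using exponentiation by squaring, this requires 7 multiplications. The key idea: if the exponent is even, square the half-power; if odd, multiply by the base once.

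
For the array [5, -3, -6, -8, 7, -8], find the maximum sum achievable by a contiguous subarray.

Using Kadane's algorithm on [5, -3, -6, -8, 7, -8]:

Scanning through the array:
Position 1 (value -3): max_ending_here = 2, max_so_far = 5
Position 2 (value -6): max_ending_here = -4, max_so_far = 5
Position 3 (value -8): max_ending_here = -8, max_so_far = 5
Position 4 (value 7): max_ending_here = 7, max_so_far = 7
Position 5 (value -8): max_ending_here = -1, max_so_far = 7

Maximum subarray: [7]
Maximum sum: 7

The maximum subarray is [7] with sum 7. This subarray runs from index 4 to index 4.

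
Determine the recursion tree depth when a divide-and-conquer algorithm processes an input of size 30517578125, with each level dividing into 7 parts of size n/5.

For divide and conquer with division factor 5:

Problem sizes at each level:
Level 0: 30517578125
Level 1: 6103515625
Level 2: 1220703125
Level 3: 244140625
Level 4: 48828125
Level 5: 9765625
Level 6: 1953125
Level 7: 390625
Level 8: 78125
Level 9: 15625
Level 10: 3125
Level 11: 625
Level 12: 125
Level 13: 25
Level 14: 5
Level 15: 1

The root is level 0 and the size-1 base case is level 15 (the tree spans levels 0 through 15, i.e. 16 levels counting the root), so the depth is the number of divisions: log_5(30517578125) = 15

The recursion tree depth is log_5(30517578125) = 15. At each level, the problem size is divided by 5, so it takes 15 divisions to reduce to a base case of size 1. The algorithm makes 7 recursive calls at each level.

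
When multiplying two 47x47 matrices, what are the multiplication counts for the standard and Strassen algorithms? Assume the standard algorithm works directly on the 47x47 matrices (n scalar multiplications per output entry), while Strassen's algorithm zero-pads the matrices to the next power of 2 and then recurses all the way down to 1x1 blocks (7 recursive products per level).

Matrix multiplication for 47x47 matrices:

Strassen's algorithm requires power-of-2 dimensions. Pad 47x47 to 64x64 (next power of 2).

Standard algorithm: 47^3 = 103823 multiplications
Strassen's algorithm: 7^(log2(64)) = 7^6 = 117649 multiplications
Difference: 103823 - 117649 = -13826 (Strassen uses MORE here due to padding overhead — for small or just-over-power-of-2 n, padding can outweigh the per-level savings)

Standard: 103823 multiplications (47^3). Strassen: 117649 multiplications (7^6, after padding to 64x64). Strassen reduces 8 recursive multiplications to 7 at each level.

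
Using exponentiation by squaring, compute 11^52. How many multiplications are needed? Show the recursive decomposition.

Computing 11^52 by squaring (build up from 11^1; each line after the first costs one multiplication):

11^1 = 11
11^2 = (11^1)^2 = 11^2 = 121
11^3 = 11 * 11^2 = 11 * 121 = 1331
11^6 = (11^3)^2 = 1331^2 = 1771561
11^12 = (11^6)^2 = 1771561^2 = 3138428376721
11^13 = 11 * 11^12 = 11 * 3138428376721 = 34522712143931
11^26 = (11^13)^2 = 34522712143931^2 = 1191817653772720942460132761
11^52 = (11^26)^2 = 1191817653772720942460132761^2 = 1420429319844313329730664601483335671261683881745483121

Result: 1420429319844313329730664601483335671261683881745483121
Multiplications needed: 7 (7 lines after 11^1)

11^52 = 1420429319844313329730664601483335671261683881745483121. Using exponentiation by squaring, this requires 7 multiplications. The key idea: if the exponent is even, square the half-power; if odd, multiply by the base once.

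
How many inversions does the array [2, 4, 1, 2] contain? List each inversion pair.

Finding inversions in [2, 4, 1, 2]:

(0, 2): arr[0]=2 > arr[2]=1
(1, 2): arr[1]=4 > arr[2]=1
(1, 3): arr[1]=4 > arr[3]=2

Total inversions: 3

The array has 3 inversion(s): (0,2), (1,2), (1,3). Each pair (i,j) satisfies i < j and arr[i] > arr[j].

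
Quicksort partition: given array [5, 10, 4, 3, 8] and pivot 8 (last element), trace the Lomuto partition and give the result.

Lomuto partition with pivot = 8:

Initial array: [5, 10, 4, 3, 8]

arr[0]=5 <= 8: swap with position 0, array becomes [5, 10, 4, 3, 8]
arr[1]=10 > 8: no swap
arr[2]=4 <= 8: swap with position 1, array becomes [5, 4, 10, 3, 8]
arr[3]=3 <= 8: swap with position 2, array becomes [5, 4, 3, 10, 8]

Place pivot at position 3: [5, 4, 3, 8, 10]
Pivot position: 3

After partitioning with pivot 8, the array becomes [5, 4, 3, 8, 10]. The pivot is placed at index 3. All elements to the left of the pivot are <= 8, and all elements to the right are > 8.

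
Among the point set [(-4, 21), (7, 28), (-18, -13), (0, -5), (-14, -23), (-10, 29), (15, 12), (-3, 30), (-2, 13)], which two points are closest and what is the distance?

Computing all pairwise distances among 9 points:

d((-4, 21), (7, 28)) = 13.0384
d((-4, 21), (-18, -13)) = 36.7696
d((-4, 21), (0, -5)) = 26.3059
d((-4, 21), (-14, -23)) = 45.1221
d((-4, 21), (-10, 29)) = 10.0
d((-4, 21), (15, 12)) = 21.0238
d((-4, 21), (-3, 30)) = 9.0554
d((-4, 21), (-2, 13)) = 8.2462
d((7, 28), (-18, -13)) = 48.0208
d((7, 28), (0, -5)) = 33.7343
d((7, 28), (-14, -23)) = 55.1543
d((7, 28), (-10, 29)) = 17.0294
d((7, 28), (15, 12)) = 17.8885
d((7, 28), (-3, 30)) = 10.198
d((7, 28), (-2, 13)) = 17.4929
d((-18, -13), (0, -5)) = 19.6977
d((-18, -13), (-14, -23)) = 10.7703
d((-18, -13), (-10, 29)) = 42.7551
d((-18, -13), (15, 12)) = 41.4005
d((-18, -13), (-3, 30)) = 45.5412
d((-18, -13), (-2, 13)) = 30.5287
d((0, -5), (-14, -23)) = 22.8035
d((0, -5), (-10, 29)) = 35.4401
d((0, -5), (15, 12)) = 22.6716
d((0, -5), (-3, 30)) = 35.1283
d((0, -5), (-2, 13)) = 18.1108
d((-14, -23), (-10, 29)) = 52.1536
d((-14, -23), (15, 12)) = 45.4533
d((-14, -23), (-3, 30)) = 54.1295
d((-14, -23), (-2, 13)) = 37.9473
d((-10, 29), (15, 12)) = 30.2324
d((-10, 29), (-3, 30)) = 7.0711 <-- minimum
d((-10, 29), (-2, 13)) = 17.8885
d((15, 12), (-3, 30)) = 25.4558
d((15, 12), (-2, 13)) = 17.0294
d((-3, 30), (-2, 13)) = 17.0294

Closest pair: (-10, 29) and (-3, 30) with distance 7.0711

The closest pair is (-10, 29) and (-3, 30) with Euclidean distance 7.0711. For 9 points, brute-force pairwise comparison is shown above. For large n, the divide-and-conquer algorithm (sort by x, recurse on halves, check the dividing strip) achieves O(n log n).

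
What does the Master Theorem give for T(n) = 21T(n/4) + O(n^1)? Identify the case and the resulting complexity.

Master Theorem for T(n) = 21T(n/4) + O(n^1):

a = 21, b = 4, c = 1
log_b(a) = log_4(21) = 2.1962

Case 1: c = 1 < log_4(21) = 2.1962
T(n) = O(n^(log_4 21))

For T(n) = 21T(n/4) + O(n^1): log_4(21) = 2.1962. This is Case 1 of the Master Theorem (c < log_b(a), work dominated by leaves), giving O(n^(log_4 21)).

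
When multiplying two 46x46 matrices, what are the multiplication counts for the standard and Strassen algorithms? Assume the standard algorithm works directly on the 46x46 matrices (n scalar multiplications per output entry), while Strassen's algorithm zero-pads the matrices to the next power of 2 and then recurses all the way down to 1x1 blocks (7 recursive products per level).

Matrix multiplication for 46x46 matrices:

Strassen's algorithm requires power-of-2 dimensions. Pad 46x46 to 64x64 (next power of 2).

Standard algorithm: 46^3 = 97336 multiplications
Strassen's algorithm: 7^(log2(64)) = 7^6 = 117649 multiplications
Difference: 97336 - 117649 = -20313 (Strassen uses MORE here due to padding overhead — for small or just-over-power-of-2 n, padding can outweigh the per-level savings)

Standard: 97336 multiplications (46^3). Strassen: 117649 multiplications (7^6, after padding to 64x64). Strassen reduces 8 recursive multiplications to 7 at each level.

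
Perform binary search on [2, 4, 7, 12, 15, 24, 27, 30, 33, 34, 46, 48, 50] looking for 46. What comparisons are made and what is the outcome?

Binary search for 46 in [2, 4, 7, 12, 15, 24, 27, 30, 33, 34, 46, 48, 50]:

lo=0, hi=12, mid=6, arr[mid]=27 -> 27 < 46, search right half
lo=7, hi=12, mid=9, arr[mid]=34 -> 34 < 46, search right half
lo=10, hi=12, mid=11, arr[mid]=48 -> 48 > 46, search left half
lo=10, hi=10, mid=10, arr[mid]=46 -> Found target at index 10!

Binary search finds 46 at index 10 after 4 comparisons. The search repeatedly halves the search space by comparing with the middle element.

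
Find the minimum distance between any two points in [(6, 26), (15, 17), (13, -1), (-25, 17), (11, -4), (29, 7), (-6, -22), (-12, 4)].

Computing all pairwise distances among 8 points:

d((6, 26), (15, 17)) = 12.7279
d((6, 26), (13, -1)) = 27.8927
d((6, 26), (-25, 17)) = 32.28
d((6, 26), (11, -4)) = 30.4138
d((6, 26), (29, 7)) = 29.8329
d((6, 26), (-6, -22)) = 49.4773
d((6, 26), (-12, 4)) = 28.4253
d((15, 17), (13, -1)) = 18.1108
d((15, 17), (-25, 17)) = 40.0
d((15, 17), (11, -4)) = 21.3776
d((15, 17), (29, 7)) = 17.2047
d((15, 17), (-6, -22)) = 44.2945
d((15, 17), (-12, 4)) = 29.9666
d((13, -1), (-25, 17)) = 42.0476
d((13, -1), (11, -4)) = 3.6056 <-- minimum
d((13, -1), (29, 7)) = 17.8885
d((13, -1), (-6, -22)) = 28.3196
d((13, -1), (-12, 4)) = 25.4951
d((-25, 17), (11, -4)) = 41.6773
d((-25, 17), (29, 7)) = 54.9181
d((-25, 17), (-6, -22)) = 43.382
d((-25, 17), (-12, 4)) = 18.3848
d((11, -4), (29, 7)) = 21.095
d((11, -4), (-6, -22)) = 24.7588
d((11, -4), (-12, 4)) = 24.3516
d((29, 7), (-6, -22)) = 45.4533
d((29, 7), (-12, 4)) = 41.1096
d((-6, -22), (-12, 4)) = 26.6833

Closest pair: (13, -1) and (11, -4) with distance 3.6056

The closest pair is (13, -1) and (11, -4) with Euclidean distance 3.6056. For 8 points, brute-force pairwise comparison is shown above. For large n, the divide-and-conquer algorithm (sort by x, recurse on halves, check the dividing strip) achieves O(n log n).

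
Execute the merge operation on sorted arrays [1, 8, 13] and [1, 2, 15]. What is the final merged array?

Merging process:

Compare 1 vs 1: take 1 from left. Merged: [1]
Compare 8 vs 1: take 1 from right. Merged: [1, 1]
Compare 8 vs 2: take 2 from right. Merged: [1, 1, 2]
Compare 8 vs 15: take 8 from left. Merged: [1, 1, 2, 8]
Compare 13 vs 15: take 13 from left. Merged: [1, 1, 2, 8, 13]
Append remaining from right: [15]. Merged: [1, 1, 2, 8, 13, 15]

Final merged array: [1, 1, 2, 8, 13, 15]
Total comparisons: 5

The merged array is [1, 1, 2, 8, 13, 15], requiring 5 comparisons. The merge step runs in O(n) time where n is the total number of elements.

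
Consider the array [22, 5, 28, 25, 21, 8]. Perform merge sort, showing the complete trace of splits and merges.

Merge sort trace:

Split: [22, 5, 28, 25, 21, 8] -> [22, 5, 28] and [25, 21, 8]
  Split: [22, 5, 28] -> [22] and [5, 28]
    Split: [5, 28] -> [5] and [28]
    Merge: [5] + [28] -> [5, 28]
  Merge: [22] + [5, 28] -> [5, 22, 28]
  Split: [25, 21, 8] -> [25] and [21, 8]
    Split: [21, 8] -> [21] and [8]
    Merge: [21] + [8] -> [8, 21]
  Merge: [25] + [8, 21] -> [8, 21, 25]
Merge: [5, 22, 28] + [8, 21, 25] -> [5, 8, 21, 22, 25, 28]

Final sorted array: [5, 8, 21, 22, 25, 28]

The merge sort proceeds by recursively splitting the array and merging sorted halves.
After all merges, the sorted array is [5, 8, 21, 22, 25, 28].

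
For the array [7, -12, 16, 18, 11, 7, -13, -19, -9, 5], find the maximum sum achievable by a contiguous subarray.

Using Kadane's algorithm on [7, -12, 16, 18, 11, 7, -13, -19, -9, 5]:

Scanning through the array:
Position 1 (value -12): max_ending_here = -5, max_so_far = 7
Position 2 (value 16): max_ending_here = 16, max_so_far = 16
Position 3 (value 18): max_ending_here = 34, max_so_far = 34
Position 4 (value 11): max_ending_here = 45, max_so_far = 45
Position 5 (value 7): max_ending_here = 52, max_so_far = 52
Position 6 (value -13): max_ending_here = 39, max_so_far = 52
Position 7 (value -19): max_ending_here = 20, max_so_far = 52
Position 8 (value -9): max_ending_here = 11, max_so_far = 52
Position 9 (value 5): max_ending_here = 16, max_so_far = 52

Maximum subarray: [16, 18, 11, 7]
Maximum sum: 52

The maximum subarray is [16, 18, 11, 7] with sum 52. This subarray runs from index 2 to index 5.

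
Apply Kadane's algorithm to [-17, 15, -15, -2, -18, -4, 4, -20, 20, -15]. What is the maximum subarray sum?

Using Kadane's algorithm on [-17, 15, -15, -2, -18, -4, 4, -20, 20, -15]:

Scanning through the array:
Position 1 (value 15): max_ending_here = 15, max_so_far = 15
Position 2 (value -15): max_ending_here = 0, max_so_far = 15
Position 3 (value -2): max_ending_here = -2, max_so_far = 15
Position 4 (value -18): max_ending_here = -18, max_so_far = 15
Position 5 (value -4): max_ending_here = -4, max_so_far = 15
Position 6 (value 4): max_ending_here = 4, max_so_far = 15
Position 7 (value -20): max_ending_here = -16, max_so_far = 15
Position 8 (value 20): max_ending_here = 20, max_so_far = 20
Position 9 (value -15): max_ending_here = 5, max_so_far = 20

Maximum subarray: [20]
Maximum sum: 20

The maximum subarray is [20] with sum 20. This subarray runs from index 8 to index 8.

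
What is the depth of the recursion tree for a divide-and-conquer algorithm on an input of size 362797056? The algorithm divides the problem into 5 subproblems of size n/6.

For divide and conquer with division factor 6:

Problem sizes at each level:
Level 0: 362797056
Level 1: 60466176
Level 2: 10077696
Level 3: 1679616
Level 4: 279936
Level 5: 46656
Level 6: 7776
Level 7: 1296
Level 8: 216
Level 9: 36
Level 10: 6
Level 11: 1

The root is level 0 and the size-1 base case is level 11 (the tree spans levels 0 through 11, i.e. 12 levels counting the root), so the depth is the number of divisions: log_6(362797056) = 11

The recursion tree depth is log_6(362797056) = 11. At each level, the problem size is divided by 6, so it takes 11 divisions to reduce to a base case of size 1. The algorithm makes 5 recursive calls at each level.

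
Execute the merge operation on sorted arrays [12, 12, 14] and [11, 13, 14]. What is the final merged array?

Merging process:

Compare 12 vs 11: take 11 from right. Merged: [11]
Compare 12 vs 13: take 12 from left. Merged: [11, 12]
Compare 12 vs 13: take 12 from left. Merged: [11, 12, 12]
Compare 14 vs 13: take 13 from right. Merged: [11, 12, 12, 13]
Compare 14 vs 14: take 14 from left. Merged: [11, 12, 12, 13, 14]
Append remaining from right: [14]. Merged: [11, 12, 12, 13, 14, 14]

Final merged array: [11, 12, 12, 13, 14, 14]
Total comparisons: 5

The merged array is [11, 12, 12, 13, 14, 14], requiring 5 comparisons. The merge step runs in O(n) time where n is the total number of elements.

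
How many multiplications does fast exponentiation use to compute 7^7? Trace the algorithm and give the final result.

Computing 7^7 by squaring (build up from 7^1; each line after the first costs one multiplication):

7^1 = 7
7^2 = (7^1)^2 = 7^2 = 49
7^3 = 7 * 7^2 = 7 * 49 = 343
7^6 = (7^3)^2 = 343^2 = 117649
7^7 = 7 * 7^6 = 7 * 117649 = 823543

Result: 823543
Multiplications needed: 4 (4 lines after 7^1)

7^7 = 823543. Using exponentiation by squaring, this requires 4 multiplications. The key idea: if the exponent is even, square the half-power; if odd, multiply by the base once.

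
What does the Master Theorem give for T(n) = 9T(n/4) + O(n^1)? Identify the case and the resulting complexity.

Master Theorem for T(n) = 9T(n/4) + O(n^1):

a = 9, b = 4, c = 1
log_b(a) = log_4(9) = 1.5850

Case 1: c = 1 < log_4(9) = 1.5850
T(n) = O(n^(log_4 9))

For T(n) = 9T(n/4) + O(n^1): log_4(9) = 1.5850. This is Case 1 of the Master Theorem (c < log_b(a), work dominated by leaves), giving O(n^(log_4 9)).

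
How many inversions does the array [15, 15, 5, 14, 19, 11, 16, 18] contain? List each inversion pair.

Finding inversions in [15, 15, 5, 14, 19, 11, 16, 18]:

(0, 2): arr[0]=15 > arr[2]=5
(0, 3): arr[0]=15 > arr[3]=14
(0, 5): arr[0]=15 > arr[5]=11
(1, 2): arr[1]=15 > arr[2]=5
(1, 3): arr[1]=15 > arr[3]=14
(1, 5): arr[1]=15 > arr[5]=11
(3, 5): arr[3]=14 > arr[5]=11
(4, 5): arr[4]=19 > arr[5]=11
(4, 6): arr[4]=19 > arr[6]=16
(4, 7): arr[4]=19 > arr[7]=18

Total inversions: 10

The array has 10 inversion(s): (0,2), (0,3), (0,5), (1,2), (1,3), (1,5), (3,5), (4,5), (4,6), (4,7). Each pair (i,j) satisfies i < j and arr[i] > arr[j].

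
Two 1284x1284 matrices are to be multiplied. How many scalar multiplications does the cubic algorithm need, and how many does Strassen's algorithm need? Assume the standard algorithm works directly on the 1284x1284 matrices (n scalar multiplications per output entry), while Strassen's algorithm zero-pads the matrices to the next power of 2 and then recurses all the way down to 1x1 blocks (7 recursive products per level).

Matrix multiplication for 1284x1284 matrices:

Strassen's algorithm requires power-of-2 dimensions. Pad 1284x1284 to 2048x2048 (next power of 2).

Standard algorithm: 1284^3 = 2116874304 multiplications
Strassen's algorithm: 7^(log2(2048)) = 7^11 = 1977326743 multiplications
Savings: 2116874304 - 1977326743 = 139547561 multiplications

Standard: 2116874304 multiplications (1284^3). Strassen: 1977326743 multiplications (7^11, after padding to 2048x2048). Strassen reduces 8 recursive multiplications to 7 at each level.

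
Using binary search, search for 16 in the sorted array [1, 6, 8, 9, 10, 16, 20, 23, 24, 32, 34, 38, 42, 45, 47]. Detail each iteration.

Binary search for 16 in [1, 6, 8, 9, 10, 16, 20, 23, 24, 32, 34, 38, 42, 45, 47]:

lo=0, hi=14, mid=7, arr[mid]=23 -> 23 > 16, search left half
lo=0, hi=6, mid=3, arr[mid]=9 -> 9 < 16, search right half
lo=4, hi=6, mid=5, arr[mid]=16 -> Found target at index 5!

Binary search finds 16 at index 5 after 3 comparisons. The search repeatedly halves the search space by comparing with the middle element.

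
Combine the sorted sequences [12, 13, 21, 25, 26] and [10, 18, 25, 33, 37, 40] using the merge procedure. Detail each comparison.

Merging process:

Compare 12 vs 10: take 10 from right. Merged: [10]
Compare 12 vs 18: take 12 from left. Merged: [10, 12]
Compare 13 vs 18: take 13 from left. Merged: [10, 12, 13]
Compare 21 vs 18: take 18 from right. Merged: [10, 12, 13, 18]
Compare 21 vs 25: take 21 from left. Merged: [10, 12, 13, 18, 21]
Compare 25 vs 25: take 25 from left. Merged: [10, 12, 13, 18, 21, 25]
Compare 26 vs 25: take 25 from right. Merged: [10, 12, 13, 18, 21, 25, 25]
Compare 26 vs 33: take 26 from left. Merged: [10, 12, 13, 18, 21, 25, 25, 26]
Append remaining from right: [33, 37, 40]. Merged: [10, 12, 13, 18, 21, 25, 25, 26, 33, 37, 40]

Final merged array: [10, 12, 13, 18, 21, 25, 25, 26, 33, 37, 40]
Total comparisons: 8

The merged array is [10, 12, 13, 18, 21, 25, 25, 26, 33, 37, 40], requiring 8 comparisons. The merge step runs in O(n) time where n is the total number of elements.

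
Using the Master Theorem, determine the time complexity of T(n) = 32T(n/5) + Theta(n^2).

Master Theorem for T(n) = 32T(n/5) + O(n^2):

a = 32, b = 5, c = 2
log_b(a) = log_5(32) = 2.1534

Case 1: c = 2 < log_5(32) = 2.1534
T(n) = O(n^(log_5 32))

For T(n) = 32T(n/5) + O(n^2): log_5(32) = 2.1534. This is Case 1 of the Master Theorem (c < log_b(a), work dominated by leaves), giving O(n^(log_5 32)).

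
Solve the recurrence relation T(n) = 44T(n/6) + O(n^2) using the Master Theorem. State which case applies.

Master Theorem for T(n) = 44T(n/6) + O(n^2):

a = 44, b = 6, c = 2
log_b(a) = log_6(44) = 2.1120

Case 1: c = 2 < log_6(44) = 2.1120
T(n) = O(n^(log_6 44))

For T(n) = 44T(n/6) + O(n^2): log_6(44) = 2.1120. This is Case 1 of the Master Theorem (c < log_b(a), work dominated by leaves), giving O(n^(log_6 44)).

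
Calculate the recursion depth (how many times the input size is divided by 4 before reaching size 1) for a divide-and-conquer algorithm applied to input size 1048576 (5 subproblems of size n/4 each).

For divide and conquer with division factor 4:

Problem sizes at each level:
Level 0: 1048576
Level 1: 262144
Level 2: 65536
Level 3: 16384
Level 4: 4096
Level 5: 1024
Level 6: 256
Level 7: 64
Level 8: 16
Level 9: 4
Level 10: 1

The root is level 0 and the size-1 base case is level 10 (the tree spans levels 0 through 10, i.e. 11 levels counting the root), so the depth is the number of divisions: log_4(1048576) = 10

The recursion tree depth is log_4(1048576) = 10. At each level, the problem size is divided by 4, so it takes 10 divisions to reduce to a base case of size 1. The algorithm makes 5 recursive calls at each level.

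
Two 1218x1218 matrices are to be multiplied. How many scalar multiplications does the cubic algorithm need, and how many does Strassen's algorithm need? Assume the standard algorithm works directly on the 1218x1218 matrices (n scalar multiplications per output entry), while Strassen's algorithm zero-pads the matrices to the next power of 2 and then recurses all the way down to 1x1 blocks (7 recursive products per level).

Matrix multiplication for 1218x1218 matrices:

Strassen's algorithm requires power-of-2 dimensions. Pad 1218x1218 to 2048x2048 (next power of 2).

Standard algorithm: 1218^3 = 1806932232 multiplications
Strassen's algorithm: 7^(log2(2048)) = 7^11 = 1977326743 multiplications
Difference: 1806932232 - 1977326743 = -170394511 (Strassen uses MORE here due to padding overhead — for small or just-over-power-of-2 n, padding can outweigh the per-level savings)

Standard: 1806932232 multiplications (1218^3). Strassen: 1977326743 multiplications (7^11, after padding to 2048x2048). Strassen reduces 8 recursive multiplications to 7 at each level.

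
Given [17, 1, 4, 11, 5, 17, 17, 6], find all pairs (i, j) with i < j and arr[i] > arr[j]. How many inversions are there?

Finding inversions in [17, 1, 4, 11, 5, 17, 17, 6]:

(0, 1): arr[0]=17 > arr[1]=1
(0, 2): arr[0]=17 > arr[2]=4
(0, 3): arr[0]=17 > arr[3]=11
(0, 4): arr[0]=17 > arr[4]=5
(0, 7): arr[0]=17 > arr[7]=6
(3, 4): arr[3]=11 > arr[4]=5
(3, 7): arr[3]=11 > arr[7]=6
(5, 7): arr[5]=17 > arr[7]=6
(6, 7): arr[6]=17 > arr[7]=6

Total inversions: 9

The array has 9 inversion(s): (0,1), (0,2), (0,3), (0,4), (0,7), (3,4), (3,7), (5,7), (6,7). Each pair (i,j) satisfies i < j and arr[i] > arr[j].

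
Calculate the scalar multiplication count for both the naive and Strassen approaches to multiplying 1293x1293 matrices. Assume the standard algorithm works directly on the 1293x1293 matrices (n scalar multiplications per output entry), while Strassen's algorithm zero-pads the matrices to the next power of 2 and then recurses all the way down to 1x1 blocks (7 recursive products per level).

Matrix multiplication for 1293x1293 matrices:

Strassen's algorithm requires power-of-2 dimensions. Pad 1293x1293 to 2048x2048 (next power of 2).

Standard algorithm: 1293^3 = 2161700757 multiplications
Strassen's algorithm: 7^(log2(2048)) = 7^11 = 1977326743 multiplications
Savings: 2161700757 - 1977326743 = 184374014 multiplications

Standard: 2161700757 multiplications (1293^3). Strassen: 1977326743 multiplications (7^11, after padding to 2048x2048). Strassen reduces 8 recursive multiplications to 7 at each level.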